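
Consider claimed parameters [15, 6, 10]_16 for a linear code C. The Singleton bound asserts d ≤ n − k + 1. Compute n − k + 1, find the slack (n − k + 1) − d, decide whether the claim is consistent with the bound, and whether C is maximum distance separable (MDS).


Singleton RHS = n − k + 1 = 10, slack = 0, bound satisfied, MDS.

Singleton bound: d ≤ n − k + 1.
Here n = 15, k = 6, so n − k + 1 = 10.
Given d = 10, check d ≤ 10: YES.
Slack = (n − k + 1) − d = 0.
The code is MDS (slack = 0).
Description: the claimed parameters are [15, 6, 10]_16; such a code would be MDS (meets Singleton bound).


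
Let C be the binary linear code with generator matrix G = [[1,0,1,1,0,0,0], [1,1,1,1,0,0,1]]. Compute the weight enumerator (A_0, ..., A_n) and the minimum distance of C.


Weight distribution: A_0 = 1, A_2 = 1, A_3 = 1, A_5 = 1. Minimum distance d = 2.

Enumerate all 2^2 = 4 messages m ∈ F_2^2.
For each, compute codeword c = mG in F_2^7, then tally its weight.
  m = 00 → c = 0000000, weight = 0.
  m = 10 → c = 1011000, weight = 3.
  m = 01 → c = 1111001, weight = 5.
  m = 11 → c = 0100001, weight = 2.
Tally weights:
  weight 0: 1 codewords.
  weight 2: 1 codewords.
  weight 3: 1 codewords.
  weight 5: 1 codewords.
Minimum distance d = smallest w > 0 with A_w > 0 = 2.
Sanity: Σ A_w = 4 = 2^2 = 4 ✓.


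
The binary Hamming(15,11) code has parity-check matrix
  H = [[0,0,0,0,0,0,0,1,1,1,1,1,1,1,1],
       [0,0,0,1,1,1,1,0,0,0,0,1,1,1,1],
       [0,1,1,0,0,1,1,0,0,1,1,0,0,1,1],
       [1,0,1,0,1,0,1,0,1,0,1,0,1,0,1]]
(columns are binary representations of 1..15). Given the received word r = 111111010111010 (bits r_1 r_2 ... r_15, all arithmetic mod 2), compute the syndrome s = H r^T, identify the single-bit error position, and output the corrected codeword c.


s = (1, 1, 0, 0)^T, error position = 12, corrected codeword c = 111111010110010

Compute s = H r^T mod 2 one row at a time:
  s_1 = 1 + 0 + 1 + 1 + 1 + 0 + 1 + 0 = 5 ≡ 1 (mod 2).
  s_2 = 1 + 1 + 1 + 0 + 1 + 0 + 1 + 0 = 5 ≡ 1 (mod 2).
  s_3 = 1 + 1 + 1 + 0 + 1 + 1 + 1 + 0 = 6 ≡ 0 (mod 2).
  s_4 = 1 + 1 + 1 + 0 + 0 + 1 + 0 + 0 = 4 ≡ 0 (mod 2).
s = (1, 1, 0, 0)^T — this equals column 12 of H (binary 1100), so error is at position 12.
Correct: flip bit 12 of r = 111111010111010 to get c = 111111010110010.


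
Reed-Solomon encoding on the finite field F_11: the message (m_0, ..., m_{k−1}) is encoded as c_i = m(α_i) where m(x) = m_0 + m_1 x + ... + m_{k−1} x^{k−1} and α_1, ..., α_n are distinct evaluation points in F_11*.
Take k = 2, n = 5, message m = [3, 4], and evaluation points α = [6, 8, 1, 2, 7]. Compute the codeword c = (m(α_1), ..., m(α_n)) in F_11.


c = [5, 2, 7, 0, 9]

Message polynomial: m(x) = 3 + 4·x (mod 11).
For each evaluation point α_i, compute m(α_i) mod 11:
  α_1 = 6: Horner steps 4 → 5, so m(6) = 5.
  α_2 = 8: Horner steps 4 → 2, so m(8) = 2.
  α_3 = 1: Horner steps 4 → 7, so m(1) = 7.
  α_4 = 2: Horner steps 4 → 0, so m(2) = 0.
  α_5 = 7: Horner steps 4 → 9, so m(7) = 9.
Codeword c = [5, 2, 7, 0, 9] ∈ F_11^5.


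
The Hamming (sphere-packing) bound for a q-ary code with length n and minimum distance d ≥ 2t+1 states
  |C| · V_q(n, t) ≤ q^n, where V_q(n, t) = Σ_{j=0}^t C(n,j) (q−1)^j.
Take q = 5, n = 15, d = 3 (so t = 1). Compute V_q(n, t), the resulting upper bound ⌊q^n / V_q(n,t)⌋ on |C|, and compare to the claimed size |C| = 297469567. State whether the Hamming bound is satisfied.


V_q(n, t) = 61, q^n = 30517578125, Hamming bound = 500288165, |C| = 297469567 ≤ bound (satisfied).

Step 1: Compute V_q(n, t) = Σ_{j=0}^1 C(n, j) (q−1)^j.
  j = 0: C(15,0)·(4)^0 = 1·1 = 1.
  j = 1: C(15,1)·(4)^1 = 15·4 = 60.
  V_q(n, t) = 1 + 60 = 61.
Step 2: q^n = 5^15 = 30517578125.
Step 3: Hamming bound ⌊q^n / V_q(n,t)⌋ = ⌊30517578125/61⌋ = 500288165.
Step 4: Compare |C| = 297469567 to 500288165: satisfied.
The claimed |C| lies below the Hamming bound.


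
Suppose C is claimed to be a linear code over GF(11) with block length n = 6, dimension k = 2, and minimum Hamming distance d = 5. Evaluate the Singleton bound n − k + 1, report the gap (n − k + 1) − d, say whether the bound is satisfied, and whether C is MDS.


Singleton RHS = n − k + 1 = 5, slack = 0, bound satisfied, MDS.

Singleton bound: d ≤ n − k + 1.
Here n = 6, k = 2, so n − k + 1 = 5.
Given d = 5, check d ≤ 5: YES.
Slack = (n − k + 1) − d = 0.
The code is MDS (slack = 0).
Description: the claimed parameters are [6, 2, 5]_11; such a code would be MDS (meets Singleton bound).


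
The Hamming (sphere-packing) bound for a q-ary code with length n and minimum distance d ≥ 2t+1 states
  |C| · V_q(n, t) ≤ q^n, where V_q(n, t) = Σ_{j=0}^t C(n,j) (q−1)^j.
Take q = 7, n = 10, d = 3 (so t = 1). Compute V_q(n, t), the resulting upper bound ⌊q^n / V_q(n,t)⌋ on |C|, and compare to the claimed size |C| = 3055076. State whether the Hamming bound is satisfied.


V_q(n, t) = 61, q^n = 282475249, Hamming bound = 4630741, |C| = 3055076 ≤ bound (satisfied).

Step 1: Compute V_q(n, t) = Σ_{j=0}^1 C(n, j) (q−1)^j.
  j = 0: C(10,0)·(6)^0 = 1·1 = 1.
  j = 1: C(10,1)·(6)^1 = 10·6 = 60.
  V_q(n, t) = 1 + 60 = 61.
Step 2: q^n = 7^10 = 282475249.
Step 3: Hamming bound ⌊q^n / V_q(n,t)⌋ = ⌊282475249/61⌋ = 4630741.
Step 4: Compare |C| = 3055076 to 4630741: satisfied.
The claimed |C| lies below the Hamming bound.


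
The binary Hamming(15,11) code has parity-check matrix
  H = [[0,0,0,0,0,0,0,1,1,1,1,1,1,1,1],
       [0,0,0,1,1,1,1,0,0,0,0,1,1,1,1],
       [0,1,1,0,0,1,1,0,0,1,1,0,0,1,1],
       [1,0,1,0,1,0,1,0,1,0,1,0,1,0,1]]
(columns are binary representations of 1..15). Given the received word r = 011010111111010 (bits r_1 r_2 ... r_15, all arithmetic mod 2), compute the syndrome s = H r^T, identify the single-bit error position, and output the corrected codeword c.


s = (0, 0, 0, 1)^T, error position = 1, corrected codeword c = 111010111111010

Compute s = H r^T mod 2 one row at a time:
  s_1 = 1 + 1 + 1 + 1 + 1 + 0 + 1 + 0 = 6 ≡ 0 (mod 2).
  s_2 = 0 + 1 + 0 + 1 + 1 + 0 + 1 + 0 = 4 ≡ 0 (mod 2).
  s_3 = 1 + 1 + 0 + 1 + 1 + 1 + 1 + 0 = 6 ≡ 0 (mod 2).
  s_4 = 0 + 1 + 1 + 1 + 1 + 1 + 0 + 0 = 5 ≡ 1 (mod 2).
s = (0, 0, 0, 1)^T — this equals column 1 of H (binary 0001), so error is at position 1.
Correct: flip bit 1 of r = 011010111111010 to get c = 111010111111010.


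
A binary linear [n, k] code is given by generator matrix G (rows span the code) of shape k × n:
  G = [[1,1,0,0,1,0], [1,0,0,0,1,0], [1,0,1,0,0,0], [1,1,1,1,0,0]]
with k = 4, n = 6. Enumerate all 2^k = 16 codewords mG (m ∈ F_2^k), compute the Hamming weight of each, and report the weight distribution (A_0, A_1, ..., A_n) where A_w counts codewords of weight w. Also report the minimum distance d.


Weight distribution: A_0 = 1, A_1 = 2, A_2 = 4, A_3 = 6, A_4 = 3. Minimum distance d = 1.

Enumerate all 2^4 = 16 messages m ∈ F_2^4.
For each, compute codeword c = mG in F_2^6, then tally its weight.
  m = 0000 → c = 000000, weight = 0.
  m = 1000 → c = 110010, weight = 3.
  m = 0100 → c = 100010, weight = 2.
  m = 1100 → c = 010000, weight = 1.
  m = 0010 → c = 101000, weight = 2.
  m = 1010 → c = 011010, weight = 3.
  m = 0110 → c = 001010, weight = 2.
  m = 1110 → c = 111000, weight = 3.
  m = 0001 → c = 111100, weight = 4.
  m = 1001 → c = 001110, weight = 3.
  m = 0101 → c = 011110, weight = 4.
  m = 1101 → c = 101100, weight = 3.
  m = 0011 → c = 010100, weight = 2.
  m = 1011 → c = 100110, weight = 3.
  m = 0111 → c = 110110, weight = 4.
  m = 1111 → c = 000100, weight = 1.
Tally weights:
  weight 0: 1 codewords.
  weight 1: 2 codewords.
  weight 2: 4 codewords.
  weight 3: 6 codewords.
  weight 4: 3 codewords.
Minimum distance d = smallest w > 0 with A_w > 0 = 1.
Sanity: Σ A_w = 16 = 2^4 = 16 ✓.


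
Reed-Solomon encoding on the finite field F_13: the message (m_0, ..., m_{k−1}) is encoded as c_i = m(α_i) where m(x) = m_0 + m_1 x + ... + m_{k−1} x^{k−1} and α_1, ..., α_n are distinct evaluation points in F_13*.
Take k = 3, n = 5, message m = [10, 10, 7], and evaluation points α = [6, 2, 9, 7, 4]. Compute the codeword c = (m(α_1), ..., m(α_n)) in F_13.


c = [10, 6, 4, 7, 6]

Message polynomial: m(x) = 10 + 10·x + 7·x^2 (mod 13).
For each evaluation point α_i, compute m(α_i) mod 13:
  α_1 = 6: Horner steps 7 → 0 → 10, so m(6) = 10.
  α_2 = 2: Horner steps 7 → 11 → 6, so m(2) = 6.
  α_3 = 9: Horner steps 7 → 8 → 4, so m(9) = 4.
  α_4 = 7: Horner steps 7 → 7 → 7, so m(7) = 7.
  α_5 = 4: Horner steps 7 → 12 → 6, so m(4) = 6.
Codeword c = [10, 6, 4, 7, 6] ∈ F_13^5.


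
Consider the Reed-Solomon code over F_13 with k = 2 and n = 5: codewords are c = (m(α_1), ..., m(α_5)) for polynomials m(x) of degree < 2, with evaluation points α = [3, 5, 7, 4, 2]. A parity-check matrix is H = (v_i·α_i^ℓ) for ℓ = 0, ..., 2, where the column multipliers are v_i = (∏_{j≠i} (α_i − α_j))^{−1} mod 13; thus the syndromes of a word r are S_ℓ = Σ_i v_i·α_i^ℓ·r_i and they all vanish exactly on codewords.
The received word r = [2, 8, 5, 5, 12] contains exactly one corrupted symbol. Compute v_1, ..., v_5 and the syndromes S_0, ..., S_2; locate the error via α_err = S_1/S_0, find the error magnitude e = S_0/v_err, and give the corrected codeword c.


S = (10, 5, 9), error at position 3, error magnitude e = 4, c = [2, 8, 1, 5, 12].

Step 1: column multipliers v_i = (∏_{j≠i}(α_i − α_j))^{−1} mod 13.
  i = 1 (α = 3): (3−5)(3−7)(3−4)(3−2) = (−2)·(−4)·(−1)·1 = −8 ≡ 5, so v_1 = 5^{−1} = 8 (mod 13).
  i = 2 (α = 5): (5−3)(5−7)(5−4)(5−2) = 2·(−2)·1·3 = −12 ≡ 1, so v_2 = 1^{−1} = 1 (mod 13).
  i = 3 (α = 7): (7−3)(7−5)(7−4)(7−2) = 4·2·3·5 = 120 ≡ 3, so v_3 = 3^{−1} = 9 (mod 13).
  i = 4 (α = 4): (4−3)(4−5)(4−7)(4−2) = 1·(−1)·(−3)·2 = 6 ≡ 6, so v_4 = 6^{−1} = 11 (mod 13).
  i = 5 (α = 2): (2−3)(2−5)(2−7)(2−4) = (−1)·(−3)·(−5)·(−2) = 30 ≡ 4, so v_5 = 4^{−1} = 10 (mod 13).
  v = [8, 1, 9, 11, 10].
Step 2: syndromes of r = [2, 8, 5, 5, 12] (all sums mod 13).
  S_0 = Σ v_i r_i = 8·2 + 1·8 + 9·5 + 11·5 + 10·12 = 244 ≡ 10.
  S_1 = Σ v_i α_i r_i = 8·3·2 + 1·5·8 + 9·7·5 + 11·4·5 + 10·2·12 = 863 ≡ 5.
  α_i^2 mod 13 = [9, 12, 10, 3, 4].
  S_2 = Σ v_i α_i^2 r_i = 8·9·2 + 1·12·8 + 9·10·5 + 11·3·5 + 10·4·12 = 1335 ≡ 9.
  S = (10, 5, 9) ≠ 0, so r is not a codeword (an error is present).
Step 3: locate the error. For a single error e at position i, S_ℓ = v_i·e·α_i^ℓ, so α_err = S_1/S_0.
  S_0^{−1} = 10^{−1} = 4 (mod 13), so α_err = 5·4 = 20 ≡ 7 = α_3. Error position i = 3.
  Consistency check: S_2/S_1 = 9·8 = 72 ≡ 7 = α_err ✓ (single-error assumption holds).
Step 4: error magnitude e = S_0/v_3 = S_0·∏_{j≠3}(α_3 − α_j) = 10·3 = 30 ≡ 4 (mod 13).
Step 5: correct position 3: c_3 = r_3 − e = 5 − 4 ≡ 1 (mod 13). Hence c = [2, 8, 1, 5, 12].
  Check: interpolating c through the α_i gives m(x) = 6 + 3·x (degree < 2) with m(α_i) = c_i for every i, so c is indeed a codeword.


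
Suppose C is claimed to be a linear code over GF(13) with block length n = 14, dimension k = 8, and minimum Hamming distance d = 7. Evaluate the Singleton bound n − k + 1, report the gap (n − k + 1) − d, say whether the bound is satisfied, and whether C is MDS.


Singleton RHS = n − k + 1 = 7, slack = 0, bound satisfied, MDS.

Singleton bound: d ≤ n − k + 1.
Here n = 14, k = 8, so n − k + 1 = 7.
Given d = 7, check d ≤ 7: YES.
Slack = (n − k + 1) − d = 0.
The code is MDS (slack = 0).
Description: the claimed parameters are [14, 8, 7]_13; such a code would be MDS (meets Singleton bound).


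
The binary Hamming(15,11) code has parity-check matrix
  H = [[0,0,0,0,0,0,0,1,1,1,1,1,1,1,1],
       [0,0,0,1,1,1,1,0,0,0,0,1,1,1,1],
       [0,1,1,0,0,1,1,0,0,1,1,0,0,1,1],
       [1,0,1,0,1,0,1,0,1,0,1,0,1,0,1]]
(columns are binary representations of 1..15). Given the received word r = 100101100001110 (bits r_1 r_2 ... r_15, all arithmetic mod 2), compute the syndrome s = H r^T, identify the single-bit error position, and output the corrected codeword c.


s = (1, 0, 1, 1)^T, error position = 11, corrected codeword c = 100101100011110

Compute s = H r^T mod 2 one row at a time:
  s_1 = 0 + 0 + 0 + 0 + 1 + 1 + 1 + 0 = 3 ≡ 1 (mod 2).
  s_2 = 1 + 0 + 1 + 1 + 1 + 1 + 1 + 0 = 6 ≡ 0 (mod 2).
  s_3 = 0 + 0 + 1 + 1 + 0 + 0 + 1 + 0 = 3 ≡ 1 (mod 2).
  s_4 = 1 + 0 + 0 + 1 + 0 + 0 + 1 + 0 = 3 ≡ 1 (mod 2).
s = (1, 0, 1, 1)^T — this equals column 11 of H (binary 1011), so error is at position 11.
Correct: flip bit 11 of r = 100101100001110 to get c = 100101100011110.


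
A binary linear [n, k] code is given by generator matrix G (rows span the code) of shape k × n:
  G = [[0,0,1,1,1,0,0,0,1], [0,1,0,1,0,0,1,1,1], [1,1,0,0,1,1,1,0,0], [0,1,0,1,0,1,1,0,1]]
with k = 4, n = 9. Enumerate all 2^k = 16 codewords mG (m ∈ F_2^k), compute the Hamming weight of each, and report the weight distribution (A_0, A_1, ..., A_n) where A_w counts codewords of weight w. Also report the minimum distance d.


Weight distribution: A_0 = 1, A_2 = 2, A_4 = 3, A_5 = 6, A_6 = 2, A_7 = 2. Minimum distance d = 2.

Enumerate all 2^4 = 16 messages m ∈ F_2^4.
For each, compute codeword c = mG in F_2^9, then tally its weight.
  m = 0000 → c = 000000000, weight = 0.
  m = 1000 → c = 001110001, weight = 4.
  m = 0100 → c = 010100111, weight = 5.
  m = 1100 → c = 011010110, weight = 5.
  m = 0010 → c = 110011100, weight = 5.
  m = 1010 → c = 111101101, weight = 7.
  m = 0110 → c = 100111011, weight = 6.
  m = 1110 → c = 101001010, weight = 4.
  m = 0001 → c = 010101101, weight = 5.
  m = 1001 → c = 011011100, weight = 5.
  m = 0101 → c = 000001010, weight = 2.
  m = 1101 → c = 001111011, weight = 6.
  m = 0011 → c = 100110001, weight = 4.
  m = 1011 → c = 101000000, weight = 2.
  m = 0111 → c = 110010110, weight = 5.
  m = 1111 → c = 111100111, weight = 7.
Tally weights:
  weight 0: 1 codewords.
  weight 2: 2 codewords.
  weight 4: 3 codewords.
  weight 5: 6 codewords.
  weight 6: 2 codewords.
  weight 7: 2 codewords.
Minimum distance d = smallest w > 0 with A_w > 0 = 2.
Sanity: Σ A_w = 16 = 2^4 = 16 ✓.


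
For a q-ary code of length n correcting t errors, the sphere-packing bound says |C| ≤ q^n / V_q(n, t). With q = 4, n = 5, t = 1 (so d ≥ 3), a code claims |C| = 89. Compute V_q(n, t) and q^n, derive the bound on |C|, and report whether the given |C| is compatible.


V_q(n, t) = 16, q^n = 1024, Hamming bound = 64, |C| = 89 > bound (violated).

Step 1: Compute V_q(n, t) = Σ_{j=0}^1 C(n, j) (q−1)^j.
  j = 0: C(5,0)·(3)^0 = 1·1 = 1.
  j = 1: C(5,1)·(3)^1 = 5·3 = 15.
  V_q(n, t) = 1 + 15 = 16.
Step 2: q^n = 4^5 = 1024.
Step 3: Hamming bound ⌊q^n / V_q(n,t)⌋ = ⌊1024/16⌋ = 64.
Step 4: Compare |C| = 89 to 64: violated.
The claimed |C| lies above the Hamming bound, so no 4-ary code of length 5 with d ≥ 3 can have 89 codewords.


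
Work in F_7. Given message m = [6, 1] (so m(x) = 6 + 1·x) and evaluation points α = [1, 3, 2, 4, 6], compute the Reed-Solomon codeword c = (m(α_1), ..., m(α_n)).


c = [0, 2, 1, 3, 5]

Message polynomial: m(x) = 6 + 1·x (mod 7).
For each evaluation point α_i, compute m(α_i) mod 7:
  α_1 = 1: Horner steps 1 → 0, so m(1) = 0.
  α_2 = 3: Horner steps 1 → 2, so m(3) = 2.
  α_3 = 2: Horner steps 1 → 1, so m(2) = 1.
  α_4 = 4: Horner steps 1 → 3, so m(4) = 3.
  α_5 = 6: Horner steps 1 → 5, so m(6) = 5.
Codeword c = [0, 2, 1, 3, 5] ∈ F_7^5.


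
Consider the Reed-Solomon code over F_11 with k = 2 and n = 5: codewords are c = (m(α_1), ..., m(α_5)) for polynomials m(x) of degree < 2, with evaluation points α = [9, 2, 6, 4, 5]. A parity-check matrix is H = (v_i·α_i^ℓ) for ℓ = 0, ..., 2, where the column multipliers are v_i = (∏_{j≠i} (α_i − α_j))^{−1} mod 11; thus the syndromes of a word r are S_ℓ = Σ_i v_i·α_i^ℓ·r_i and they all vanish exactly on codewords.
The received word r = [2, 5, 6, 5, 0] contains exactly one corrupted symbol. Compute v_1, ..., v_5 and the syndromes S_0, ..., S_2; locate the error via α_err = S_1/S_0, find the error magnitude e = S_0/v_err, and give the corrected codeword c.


S = (4, 8, 5), error at position 2, error magnitude e = 1, c = [2, 4, 6, 5, 0].

Step 1: column multipliers v_i = (∏_{j≠i}(α_i − α_j))^{−1} mod 11.
  i = 1 (α = 9): (9−2)(9−6)(9−4)(9−5) = 7·3·5·4 = 420 ≡ 2, so v_1 = 2^{−1} = 6 (mod 11).
  i = 2 (α = 2): (2−9)(2−6)(2−4)(2−5) = (−7)·(−4)·(−2)·(−3) = 168 ≡ 3, so v_2 = 3^{−1} = 4 (mod 11).
  i = 3 (α = 6): (6−9)(6−2)(6−4)(6−5) = (−3)·4·2·1 = −24 ≡ 9, so v_3 = 9^{−1} = 5 (mod 11).
  i = 4 (α = 4): (4−9)(4−2)(4−6)(4−5) = (−5)·2·(−2)·(−1) = −20 ≡ 2, so v_4 = 2^{−1} = 6 (mod 11).
  i = 5 (α = 5): (5−9)(5−2)(5−6)(5−4) = (−4)·3·(−1)·1 = 12 ≡ 1, so v_5 = 1^{−1} = 1 (mod 11).
  v = [6, 4, 5, 6, 1].
Step 2: syndromes of r = [2, 5, 6, 5, 0] (all sums mod 11).
  S_0 = Σ v_i r_i = 6·2 + 4·5 + 5·6 + 6·5 + 1·0 = 92 ≡ 4.
  S_1 = Σ v_i α_i r_i = 6·9·2 + 4·2·5 + 5·6·6 + 6·4·5 + 1·5·0 = 448 ≡ 8.
  α_i^2 mod 11 = [4, 4, 3, 5, 3].
  S_2 = Σ v_i α_i^2 r_i = 6·4·2 + 4·4·5 + 5·3·6 + 6·5·5 + 1·3·0 = 368 ≡ 5.
  S = (4, 8, 5) ≠ 0, so r is not a codeword (an error is present).
Step 3: locate the error. For a single error e at position i, S_ℓ = v_i·e·α_i^ℓ, so α_err = S_1/S_0.
  S_0^{−1} = 4^{−1} = 3 (mod 11), so α_err = 8·3 = 24 ≡ 2 = α_2. Error position i = 2.
  Consistency check: S_2/S_1 = 5·7 = 35 ≡ 2 = α_err ✓ (single-error assumption holds).
Step 4: error magnitude e = S_0/v_2 = S_0·∏_{j≠2}(α_2 − α_j) = 4·3 = 12 ≡ 1 (mod 11).
Step 5: correct position 2: c_2 = r_2 − e = 5 − 1 ≡ 4 (mod 11). Hence c = [2, 4, 6, 5, 0].
  Check: interpolating c through the α_i gives m(x) = 3 + 6·x (degree < 2) with m(α_i) = c_i for every i, so c is indeed a codeword.


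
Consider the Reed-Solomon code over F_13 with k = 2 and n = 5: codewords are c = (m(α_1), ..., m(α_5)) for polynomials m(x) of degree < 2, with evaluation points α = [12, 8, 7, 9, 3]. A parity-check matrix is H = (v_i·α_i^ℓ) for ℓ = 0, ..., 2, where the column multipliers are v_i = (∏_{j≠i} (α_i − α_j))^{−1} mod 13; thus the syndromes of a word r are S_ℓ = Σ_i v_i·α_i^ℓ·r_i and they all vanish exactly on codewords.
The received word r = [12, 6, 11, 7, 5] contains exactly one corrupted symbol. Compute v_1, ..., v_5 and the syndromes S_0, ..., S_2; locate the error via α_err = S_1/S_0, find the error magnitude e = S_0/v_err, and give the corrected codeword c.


S = (2, 5, 6), error at position 4, error magnitude e = 6, c = [12, 6, 11, 1, 5].

Step 1: column multipliers v_i = (∏_{j≠i}(α_i − α_j))^{−1} mod 13.
  i = 1 (α = 12): (12−8)(12−7)(12−9)(12−3) = 4·5·3·9 = 540 ≡ 7, so v_1 = 7^{−1} = 2 (mod 13).
  i = 2 (α = 8): (8−12)(8−7)(8−9)(8−3) = (−4)·1·(−1)·5 = 20 ≡ 7, so v_2 = 7^{−1} = 2 (mod 13).
  i = 3 (α = 7): (7−12)(7−8)(7−9)(7−3) = (−5)·(−1)·(−2)·4 = −40 ≡ 12, so v_3 = 12^{−1} = 12 (mod 13).
  i = 4 (α = 9): (9−12)(9−8)(9−7)(9−3) = (−3)·1·2·6 = −36 ≡ 3, so v_4 = 3^{−1} = 9 (mod 13).
  i = 5 (α = 3): (3−12)(3−8)(3−7)(3−9) = (−9)·(−5)·(−4)·(−6) = 1080 ≡ 1, so v_5 = 1^{−1} = 1 (mod 13).
  v = [2, 2, 12, 9, 1].
Step 2: syndromes of r = [12, 6, 11, 7, 5] (all sums mod 13).
  S_0 = Σ v_i r_i = 2·12 + 2·6 + 12·11 + 9·7 + 1·5 = 236 ≡ 2.
  S_1 = Σ v_i α_i r_i = 2·12·12 + 2·8·6 + 12·7·11 + 9·9·7 + 1·3·5 = 1890 ≡ 5.
  α_i^2 mod 13 = [1, 12, 10, 3, 9].
  S_2 = Σ v_i α_i^2 r_i = 2·1·12 + 2·12·6 + 12·10·11 + 9·3·7 + 1·9·5 = 1722 ≡ 6.
  S = (2, 5, 6) ≠ 0, so r is not a codeword (an error is present).
Step 3: locate the error. For a single error e at position i, S_ℓ = v_i·e·α_i^ℓ, so α_err = S_1/S_0.
  S_0^{−1} = 2^{−1} = 7 (mod 13), so α_err = 5·7 = 35 ≡ 9 = α_4. Error position i = 4.
  Consistency check: S_2/S_1 = 6·8 = 48 ≡ 9 = α_err ✓ (single-error assumption holds).
Step 4: error magnitude e = S_0/v_4 = S_0·∏_{j≠4}(α_4 − α_j) = 2·3 = 6 ≡ 6 (mod 13).
Step 5: correct position 4: c_4 = r_4 − e = 7 − 6 ≡ 1 (mod 13). Hence c = [12, 6, 11, 1, 5].
  Check: interpolating c through the α_i gives m(x) = 7 + 8·x (degree < 2) with m(α_i) = c_i for every i, so c is indeed a codeword.


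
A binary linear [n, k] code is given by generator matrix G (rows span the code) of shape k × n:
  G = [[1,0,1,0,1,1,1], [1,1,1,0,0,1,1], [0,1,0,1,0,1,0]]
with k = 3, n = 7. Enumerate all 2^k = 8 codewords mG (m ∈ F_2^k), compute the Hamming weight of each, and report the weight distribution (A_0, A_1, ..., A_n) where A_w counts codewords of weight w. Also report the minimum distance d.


Weight distribution: A_0 = 1, A_2 = 1, A_3 = 2, A_4 = 1, A_5 = 2, A_6 = 1. Minimum distance d = 2.

Enumerate all 2^3 = 8 messages m ∈ F_2^3.
For each, compute codeword c = mG in F_2^7, then tally its weight.
  m = 000 → c = 0000000, weight = 0.
  m = 100 → c = 1010111, weight = 5.
  m = 010 → c = 1110011, weight = 5.
  m = 110 → c = 0100100, weight = 2.
  m = 001 → c = 0101010, weight = 3.
  m = 101 → c = 1111101, weight = 6.
  m = 011 → c = 1011001, weight = 4.
  m = 111 → c = 0001110, weight = 3.
Tally weights:
  weight 0: 1 codewords.
  weight 2: 1 codewords.
  weight 3: 2 codewords.
  weight 4: 1 codewords.
  weight 5: 2 codewords.
  weight 6: 1 codewords.
Minimum distance d = smallest w > 0 with A_w > 0 = 2.
Sanity: Σ A_w = 8 = 2^3 = 8 ✓.


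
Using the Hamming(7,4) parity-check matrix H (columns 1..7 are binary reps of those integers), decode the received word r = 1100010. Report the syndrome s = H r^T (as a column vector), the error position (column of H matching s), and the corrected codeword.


s = (1, 0, 1)^T, error position = 5, corrected codeword c = 1100110

Compute s = H r^T mod 2 one row at a time:
  s_1 = 0 + 0 + 1 + 0 = 1 ≡ 1 (mod 2).
  s_2 = 1 + 0 + 1 + 0 = 2 ≡ 0 (mod 2).
  s_3 = 1 + 0 + 0 + 0 = 1 ≡ 1 (mod 2).
s = (1, 0, 1)^T — this equals column 5 of H (binary 101), so error is at position 5.
Correct: flip bit 5 of r = 1100010 to get c = 1100110.


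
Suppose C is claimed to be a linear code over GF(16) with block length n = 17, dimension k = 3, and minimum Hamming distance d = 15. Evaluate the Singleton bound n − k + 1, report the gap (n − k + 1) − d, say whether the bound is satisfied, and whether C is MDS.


Singleton RHS = n − k + 1 = 15, slack = 0, bound satisfied, MDS.

Singleton bound: d ≤ n − k + 1.
Here n = 17, k = 3, so n − k + 1 = 15.
Given d = 15, check d ≤ 15: YES.
Slack = (n − k + 1) − d = 0.
The code is MDS (slack = 0).
Description: the claimed parameters are [17, 3, 15]_16; such a code would be MDS (meets Singleton bound).


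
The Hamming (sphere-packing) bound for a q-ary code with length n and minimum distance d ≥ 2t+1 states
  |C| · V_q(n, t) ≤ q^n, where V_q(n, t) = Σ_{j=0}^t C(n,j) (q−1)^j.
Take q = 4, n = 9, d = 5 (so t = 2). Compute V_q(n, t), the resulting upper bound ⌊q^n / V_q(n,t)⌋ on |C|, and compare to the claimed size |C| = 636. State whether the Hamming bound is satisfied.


V_q(n, t) = 352, q^n = 262144, Hamming bound = 744, |C| = 636 ≤ bound (satisfied).

Step 1: Compute V_q(n, t) = Σ_{j=0}^2 C(n, j) (q−1)^j.
  j = 0: C(9,0)·(3)^0 = 1·1 = 1.
  j = 1: C(9,1)·(3)^1 = 9·3 = 27.
  j = 2: C(9,2)·(3)^2 = 36·9 = 324.
  V_q(n, t) = 1 + 27 + 324 = 352.
Step 2: q^n = 4^9 = 262144.
Step 3: Hamming bound ⌊q^n / V_q(n,t)⌋ = ⌊262144/352⌋ = 744.
Step 4: Compare |C| = 636 to 744: satisfied.
The claimed |C| lies below the Hamming bound.


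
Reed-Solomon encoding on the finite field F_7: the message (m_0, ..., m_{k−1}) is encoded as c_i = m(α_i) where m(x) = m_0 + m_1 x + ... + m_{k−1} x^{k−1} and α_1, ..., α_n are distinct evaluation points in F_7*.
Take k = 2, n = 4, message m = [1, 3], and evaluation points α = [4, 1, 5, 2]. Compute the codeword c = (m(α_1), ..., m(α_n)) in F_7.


c = [6, 4, 2, 0]

Message polynomial: m(x) = 1 + 3·x (mod 7).
For each evaluation point α_i, compute m(α_i) mod 7:
  α_1 = 4: Horner steps 3 → 6, so m(4) = 6.
  α_2 = 1: Horner steps 3 → 4, so m(1) = 4.
  α_3 = 5: Horner steps 3 → 2, so m(5) = 2.
  α_4 = 2: Horner steps 3 → 0, so m(2) = 0.
Codeword c = [6, 4, 2, 0] ∈ F_7^4.


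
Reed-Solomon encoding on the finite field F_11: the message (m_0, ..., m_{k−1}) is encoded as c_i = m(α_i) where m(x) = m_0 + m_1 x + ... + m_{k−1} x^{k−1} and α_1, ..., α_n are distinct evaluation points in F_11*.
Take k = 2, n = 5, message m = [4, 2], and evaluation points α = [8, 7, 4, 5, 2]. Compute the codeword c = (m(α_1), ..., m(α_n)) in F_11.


c = [9, 7, 1, 3, 8]

Message polynomial: m(x) = 4 + 2·x (mod 11).
For each evaluation point α_i, compute m(α_i) mod 11:
  α_1 = 8: Horner steps 2 → 9, so m(8) = 9.
  α_2 = 7: Horner steps 2 → 7, so m(7) = 7.
  α_3 = 4: Horner steps 2 → 1, so m(4) = 1.
  α_4 = 5: Horner steps 2 → 3, so m(5) = 3.
  α_5 = 2: Horner steps 2 → 8, so m(2) = 8.
Codeword c = [9, 7, 1, 3, 8] ∈ F_11^5.


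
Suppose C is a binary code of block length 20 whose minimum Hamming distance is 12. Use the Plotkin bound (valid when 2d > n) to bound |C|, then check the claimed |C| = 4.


Plotkin bound M ≤ 6; given |C| = 4 ≤ bound (satisfied).

Check applicability: 2d = 24, n = 20.
2d − n = 4 > 0, so Plotkin applies.
Compute d/(2d−n) = 12/4 ≈ 3.0000.
⌊d/(2d−n)⌋ = 3.
Plotkin bound: M ≤ 2·3 = 6.
Given |C| = 4, check: satisfied.
This |C| is below the Plotkin bound.


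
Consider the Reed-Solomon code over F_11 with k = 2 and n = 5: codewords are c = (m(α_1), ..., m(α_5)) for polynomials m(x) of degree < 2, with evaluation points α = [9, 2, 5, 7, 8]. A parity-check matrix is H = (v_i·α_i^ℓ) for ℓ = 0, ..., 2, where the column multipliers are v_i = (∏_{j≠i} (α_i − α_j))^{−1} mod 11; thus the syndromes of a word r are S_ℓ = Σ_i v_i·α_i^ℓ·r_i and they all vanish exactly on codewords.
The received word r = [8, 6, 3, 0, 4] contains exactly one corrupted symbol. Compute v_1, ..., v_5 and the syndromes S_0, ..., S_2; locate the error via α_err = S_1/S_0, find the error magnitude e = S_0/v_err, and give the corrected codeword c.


S = (5, 10, 9), error at position 2, error magnitude e = 4, c = [8, 2, 3, 0, 4].

Step 1: column multipliers v_i = (∏_{j≠i}(α_i − α_j))^{−1} mod 11.
  i = 1 (α = 9): (9−2)(9−5)(9−7)(9−8) = 7·4·2·1 = 56 ≡ 1, so v_1 = 1^{−1} = 1 (mod 11).
  i = 2 (α = 2): (2−9)(2−5)(2−7)(2−8) = (−7)·(−3)·(−5)·(−6) = 630 ≡ 3, so v_2 = 3^{−1} = 4 (mod 11).
  i = 3 (α = 5): (5−9)(5−2)(5−7)(5−8) = (−4)·3·(−2)·(−3) = −72 ≡ 5, so v_3 = 5^{−1} = 9 (mod 11).
  i = 4 (α = 7): (7−9)(7−2)(7−5)(7−8) = (−2)·5·2·(−1) = 20 ≡ 9, so v_4 = 9^{−1} = 5 (mod 11).
  i = 5 (α = 8): (8−9)(8−2)(8−5)(8−7) = (−1)·6·3·1 = −18 ≡ 4, so v_5 = 4^{−1} = 3 (mod 11).
  v = [1, 4, 9, 5, 3].
Step 2: syndromes of r = [8, 6, 3, 0, 4] (all sums mod 11).
  S_0 = Σ v_i r_i = 1·8 + 4·6 + 9·3 + 5·0 + 3·4 = 71 ≡ 5.
  S_1 = Σ v_i α_i r_i = 1·9·8 + 4·2·6 + 9·5·3 + 5·7·0 + 3·8·4 = 351 ≡ 10.
  α_i^2 mod 11 = [4, 4, 3, 5, 9].
  S_2 = Σ v_i α_i^2 r_i = 1·4·8 + 4·4·6 + 9·3·3 + 5·5·0 + 3·9·4 = 317 ≡ 9.
  S = (5, 10, 9) ≠ 0, so r is not a codeword (an error is present).
Step 3: locate the error. For a single error e at position i, S_ℓ = v_i·e·α_i^ℓ, so α_err = S_1/S_0.
  S_0^{−1} = 5^{−1} = 9 (mod 11), so α_err = 10·9 = 90 ≡ 2 = α_2. Error position i = 2.
  Consistency check: S_2/S_1 = 9·10 = 90 ≡ 2 = α_err ✓ (single-error assumption holds).
Step 4: error magnitude e = S_0/v_2 = S_0·∏_{j≠2}(α_2 − α_j) = 5·3 = 15 ≡ 4 (mod 11).
Step 5: correct position 2: c_2 = r_2 − e = 6 − 4 ≡ 2 (mod 11). Hence c = [8, 2, 3, 0, 4].
  Check: interpolating c through the α_i gives m(x) = 5 + 4·x (degree < 2) with m(α_i) = c_i for every i, so c is indeed a codeword.


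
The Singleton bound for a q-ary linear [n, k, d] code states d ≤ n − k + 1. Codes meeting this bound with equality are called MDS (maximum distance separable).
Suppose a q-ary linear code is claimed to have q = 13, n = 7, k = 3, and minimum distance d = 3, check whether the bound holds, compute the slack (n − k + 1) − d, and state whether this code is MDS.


Singleton RHS = n − k + 1 = 5, slack = 2, bound satisfied, not MDS.

Singleton bound: d ≤ n − k + 1.
Here n = 7, k = 3, so n − k + 1 = 5.
Given d = 3, check d ≤ 5: YES.
Slack = (n − k + 1) − d = 2.
The code is NOT MDS (slack = 2 > 0).
Description: the claimed parameters are [7, 3, 3]_13; such a code would be non-MDS.


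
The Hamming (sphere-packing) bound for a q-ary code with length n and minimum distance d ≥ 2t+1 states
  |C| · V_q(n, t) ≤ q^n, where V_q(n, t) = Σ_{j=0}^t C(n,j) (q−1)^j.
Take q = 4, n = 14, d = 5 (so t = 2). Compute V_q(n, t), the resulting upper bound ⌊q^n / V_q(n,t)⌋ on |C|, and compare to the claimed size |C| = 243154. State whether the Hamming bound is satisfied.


V_q(n, t) = 862, q^n = 268435456, Hamming bound = 311410, |C| = 243154 ≤ bound (satisfied).

Step 1: Compute V_q(n, t) = Σ_{j=0}^2 C(n, j) (q−1)^j.
  j = 0: C(14,0)·(3)^0 = 1·1 = 1.
  j = 1: C(14,1)·(3)^1 = 14·3 = 42.
  j = 2: C(14,2)·(3)^2 = 91·9 = 819.
  V_q(n, t) = 1 + 42 + 819 = 862.
Step 2: q^n = 4^14 = 268435456.
Step 3: Hamming bound ⌊q^n / V_q(n,t)⌋ = ⌊268435456/862⌋ = 311410.
Step 4: Compare |C| = 243154 to 311410: satisfied.
The claimed |C| lies below the Hamming bound.


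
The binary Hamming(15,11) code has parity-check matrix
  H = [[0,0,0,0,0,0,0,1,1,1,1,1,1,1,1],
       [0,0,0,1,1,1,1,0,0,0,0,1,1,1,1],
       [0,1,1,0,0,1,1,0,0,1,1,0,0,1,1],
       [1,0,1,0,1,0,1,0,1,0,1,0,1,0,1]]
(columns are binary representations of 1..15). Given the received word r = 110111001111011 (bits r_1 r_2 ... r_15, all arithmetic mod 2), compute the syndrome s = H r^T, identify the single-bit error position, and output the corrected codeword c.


s = (0, 0, 0, 1)^T, error position = 1, corrected codeword c = 010111001111011

Compute s = H r^T mod 2 one row at a time:
  s_1 = 0 + 1 + 1 + 1 + 1 + 0 + 1 + 1 = 6 ≡ 0 (mod 2).
  s_2 = 1 + 1 + 1 + 0 + 1 + 0 + 1 + 1 = 6 ≡ 0 (mod 2).
  s_3 = 1 + 0 + 1 + 0 + 1 + 1 + 1 + 1 = 6 ≡ 0 (mod 2).
  s_4 = 1 + 0 + 1 + 0 + 1 + 1 + 0 + 1 = 5 ≡ 1 (mod 2).
s = (0, 0, 0, 1)^T — this equals column 1 of H (binary 0001), so error is at position 1.
Correct: flip bit 1 of r = 110111001111011 to get c = 010111001111011.


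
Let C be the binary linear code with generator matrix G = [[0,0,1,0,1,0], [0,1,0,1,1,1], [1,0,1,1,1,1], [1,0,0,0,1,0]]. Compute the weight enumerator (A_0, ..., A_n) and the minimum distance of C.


Weight distribution: A_0 = 1, A_1 = 1, A_2 = 3, A_3 = 6, A_4 = 3, A_5 = 1, A_6 = 1. Minimum distance d = 1.

Enumerate all 2^4 = 16 messages m ∈ F_2^4.
For each, compute codeword c = mG in F_2^6, then tally its weight.
  m = 0000 → c = 000000, weight = 0.
  m = 1000 → c = 001010, weight = 2.
  m = 0100 → c = 010111, weight = 4.
  m = 1100 → c = 011101, weight = 4.
  m = 0010 → c = 101111, weight = 5.
  m = 1010 → c = 100101, weight = 3.
  m = 0110 → c = 111000, weight = 3.
  m = 1110 → c = 110010, weight = 3.
  m = 0001 → c = 100010, weight = 2.
  m = 1001 → c = 101000, weight = 2.
  m = 0101 → c = 110101, weight = 4.
  m = 1101 → c = 111111, weight = 6.
  m = 0011 → c = 001101, weight = 3.
  m = 1011 → c = 000111, weight = 3.
  m = 0111 → c = 011010, weight = 3.
  m = 1111 → c = 010000, weight = 1.
Tally weights:
  weight 0: 1 codewords.
  weight 1: 1 codewords.
  weight 2: 3 codewords.
  weight 3: 6 codewords.
  weight 4: 3 codewords.
  weight 5: 1 codewords.
  weight 6: 1 codewords.
Minimum distance d = smallest w > 0 with A_w > 0 = 1.
Sanity: Σ A_w = 16 = 2^4 = 16 ✓.


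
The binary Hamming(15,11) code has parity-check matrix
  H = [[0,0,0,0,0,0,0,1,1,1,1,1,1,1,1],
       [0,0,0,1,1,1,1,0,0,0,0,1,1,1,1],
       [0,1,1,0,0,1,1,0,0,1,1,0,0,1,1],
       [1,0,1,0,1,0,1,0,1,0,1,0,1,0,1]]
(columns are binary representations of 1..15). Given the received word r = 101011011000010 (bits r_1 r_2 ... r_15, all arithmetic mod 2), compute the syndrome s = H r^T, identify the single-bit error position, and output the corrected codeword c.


s = (1, 1, 1, 0)^T, error position = 14, corrected codeword c = 101011011000000

Compute s = H r^T mod 2 one row at a time:
  s_1 = 1 + 1 + 0 + 0 + 0 + 0 + 1 + 0 = 3 ≡ 1 (mod 2).
  s_2 = 0 + 1 + 1 + 0 + 0 + 0 + 1 + 0 = 3 ≡ 1 (mod 2).
  s_3 = 0 + 1 + 1 + 0 + 0 + 0 + 1 + 0 = 3 ≡ 1 (mod 2).
  s_4 = 1 + 1 + 1 + 0 + 1 + 0 + 0 + 0 = 4 ≡ 0 (mod 2).
s = (1, 1, 1, 0)^T — this equals column 14 of H (binary 1110), so error is at position 14.
Correct: flip bit 14 of r = 101011011000010 to get c = 101011011000000.


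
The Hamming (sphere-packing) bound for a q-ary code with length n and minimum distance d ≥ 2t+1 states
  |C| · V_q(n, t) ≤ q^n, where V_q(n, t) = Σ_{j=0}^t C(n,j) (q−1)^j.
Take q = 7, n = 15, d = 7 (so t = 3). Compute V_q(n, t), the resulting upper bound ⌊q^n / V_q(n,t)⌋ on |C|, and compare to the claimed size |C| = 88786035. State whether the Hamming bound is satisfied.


V_q(n, t) = 102151, q^n = 4747561509943, Hamming bound = 46475918, |C| = 88786035 > bound (violated).

Step 1: Compute V_q(n, t) = Σ_{j=0}^3 C(n, j) (q−1)^j.
  j = 0: C(15,0)·(6)^0 = 1·1 = 1.
  j = 1: C(15,1)·(6)^1 = 15·6 = 90.
  j = 2: C(15,2)·(6)^2 = 105·36 = 3780.
  j = 3: C(15,3)·(6)^3 = 455·216 = 98280.
  V_q(n, t) = 1 + 90 + 3780 + 98280 = 102151.
Step 2: q^n = 7^15 = 4747561509943.
Step 3: Hamming bound ⌊q^n / V_q(n,t)⌋ = ⌊4747561509943/102151⌋ = 46475918.
Step 4: Compare |C| = 88786035 to 46475918: violated.
The claimed |C| lies above the Hamming bound, so no 7-ary code of length 15 with d ≥ 7 can have 88786035 codewords.


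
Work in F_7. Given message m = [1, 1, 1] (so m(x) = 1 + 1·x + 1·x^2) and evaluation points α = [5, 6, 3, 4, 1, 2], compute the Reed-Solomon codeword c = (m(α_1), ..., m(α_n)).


c = [3, 1, 6, 0, 3, 0]

Message polynomial: m(x) = 1 + 1·x + 1·x^2 (mod 7).
For each evaluation point α_i, compute m(α_i) mod 7:
  α_1 = 5: Horner steps 1 → 6 → 3, so m(5) = 3.
  α_2 = 6: Horner steps 1 → 0 → 1, so m(6) = 1.
  α_3 = 3: Horner steps 1 → 4 → 6, so m(3) = 6.
  α_4 = 4: Horner steps 1 → 5 → 0, so m(4) = 0.
  α_5 = 1: Horner steps 1 → 2 → 3, so m(1) = 3.
  α_6 = 2: Horner steps 1 → 3 → 0, so m(2) = 0.
Codeword c = [3, 1, 6, 0, 3, 0] ∈ F_7^6.


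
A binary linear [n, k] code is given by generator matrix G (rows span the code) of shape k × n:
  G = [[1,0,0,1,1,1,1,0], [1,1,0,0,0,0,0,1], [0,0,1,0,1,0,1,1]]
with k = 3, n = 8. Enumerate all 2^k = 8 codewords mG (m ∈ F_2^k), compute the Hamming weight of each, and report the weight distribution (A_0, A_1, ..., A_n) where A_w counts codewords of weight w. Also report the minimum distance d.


Weight distribution: A_0 = 1, A_3 = 1, A_4 = 2, A_5 = 3, A_6 = 1. Minimum distance d = 3.

Enumerate all 2^3 = 8 messages m ∈ F_2^3.
For each, compute codeword c = mG in F_2^8, then tally its weight.
  m = 000 → c = 00000000, weight = 0.
  m = 100 → c = 10011110, weight = 5.
  m = 010 → c = 11000001, weight = 3.
  m = 110 → c = 01011111, weight = 6.
  m = 001 → c = 00101011, weight = 4.
  m = 101 → c = 10110101, weight = 5.
  m = 011 → c = 11101010, weight = 5.
  m = 111 → c = 01110100, weight = 4.
Tally weights:
  weight 0: 1 codewords.
  weight 3: 1 codewords.
  weight 4: 2 codewords.
  weight 5: 3 codewords.
  weight 6: 1 codewords.
Minimum distance d = smallest w > 0 with A_w > 0 = 3.
Sanity: Σ A_w = 8 = 2^3 = 8 ✓.


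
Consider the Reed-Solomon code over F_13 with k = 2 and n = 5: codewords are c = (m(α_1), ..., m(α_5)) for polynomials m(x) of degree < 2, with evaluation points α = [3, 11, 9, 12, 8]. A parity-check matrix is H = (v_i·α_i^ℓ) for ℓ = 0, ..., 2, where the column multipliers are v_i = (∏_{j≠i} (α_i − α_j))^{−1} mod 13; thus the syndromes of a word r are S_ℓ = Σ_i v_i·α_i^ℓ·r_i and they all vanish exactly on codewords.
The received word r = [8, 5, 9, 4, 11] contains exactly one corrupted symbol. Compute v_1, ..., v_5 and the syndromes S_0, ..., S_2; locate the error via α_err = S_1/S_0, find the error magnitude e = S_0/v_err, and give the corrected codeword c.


S = (10, 3, 10), error at position 4, error magnitude e = 1, c = [8, 5, 9, 3, 11].

Step 1: column multipliers v_i = (∏_{j≠i}(α_i − α_j))^{−1} mod 13.
  i = 1 (α = 3): (3−11)(3−9)(3−12)(3−8) = (−8)·(−6)·(−9)·(−5) = 2160 ≡ 2, so v_1 = 2^{−1} = 7 (mod 13).
  i = 2 (α = 11): (11−3)(11−9)(11−12)(11−8) = 8·2·(−1)·3 = −48 ≡ 4, so v_2 = 4^{−1} = 10 (mod 13).
  i = 3 (α = 9): (9−3)(9−11)(9−12)(9−8) = 6·(−2)·(−3)·1 = 36 ≡ 10, so v_3 = 10^{−1} = 4 (mod 13).
  i = 4 (α = 12): (12−3)(12−11)(12−9)(12−8) = 9·1·3·4 = 108 ≡ 4, so v_4 = 4^{−1} = 10 (mod 13).
  i = 5 (α = 8): (8−3)(8−11)(8−9)(8−12) = 5·(−3)·(−1)·(−4) = −60 ≡ 5, so v_5 = 5^{−1} = 8 (mod 13).
  v = [7, 10, 4, 10, 8].
Step 2: syndromes of r = [8, 5, 9, 4, 11] (all sums mod 13).
  S_0 = Σ v_i r_i = 7·8 + 10·5 + 4·9 + 10·4 + 8·11 = 270 ≡ 10.
  S_1 = Σ v_i α_i r_i = 7·3·8 + 10·11·5 + 4·9·9 + 10·12·4 + 8·8·11 = 2226 ≡ 3.
  α_i^2 mod 13 = [9, 4, 3, 1, 12].
  S_2 = Σ v_i α_i^2 r_i = 7·9·8 + 10·4·5 + 4·3·9 + 10·1·4 + 8·12·11 = 1908 ≡ 10.
  S = (10, 3, 10) ≠ 0, so r is not a codeword (an error is present).
Step 3: locate the error. For a single error e at position i, S_ℓ = v_i·e·α_i^ℓ, so α_err = S_1/S_0.
  S_0^{−1} = 10^{−1} = 4 (mod 13), so α_err = 3·4 = 12 ≡ 12 = α_4. Error position i = 4.
  Consistency check: S_2/S_1 = 10·9 = 90 ≡ 12 = α_err ✓ (single-error assumption holds).
Step 4: error magnitude e = S_0/v_4 = S_0·∏_{j≠4}(α_4 − α_j) = 10·4 = 40 ≡ 1 (mod 13).
Step 5: correct position 4: c_4 = r_4 − e = 4 − 1 ≡ 3 (mod 13). Hence c = [8, 5, 9, 3, 11].
  Check: interpolating c through the α_i gives m(x) = 1 + 11·x (degree < 2) with m(α_i) = c_i for every i, so c is indeed a codeword.


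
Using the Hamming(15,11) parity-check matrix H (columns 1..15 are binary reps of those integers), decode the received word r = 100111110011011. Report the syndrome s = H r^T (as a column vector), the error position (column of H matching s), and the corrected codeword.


s = (1, 1, 1, 1)^T, error position = 15, corrected codeword c = 100111110011010

Compute s = H r^T mod 2 one row at a time:
  s_1 = 1 + 0 + 0 + 1 + 1 + 0 + 1 + 1 = 5 ≡ 1 (mod 2).
  s_2 = 1 + 1 + 1 + 1 + 1 + 0 + 1 + 1 = 7 ≡ 1 (mod 2).
  s_3 = 0 + 0 + 1 + 1 + 0 + 1 + 1 + 1 = 5 ≡ 1 (mod 2).
  s_4 = 1 + 0 + 1 + 1 + 0 + 1 + 0 + 1 = 5 ≡ 1 (mod 2).
s = (1, 1, 1, 1)^T — this equals column 15 of H (binary 1111), so error is at position 15.
Correct: flip bit 15 of r = 100111110011011 to get c = 100111110011010.


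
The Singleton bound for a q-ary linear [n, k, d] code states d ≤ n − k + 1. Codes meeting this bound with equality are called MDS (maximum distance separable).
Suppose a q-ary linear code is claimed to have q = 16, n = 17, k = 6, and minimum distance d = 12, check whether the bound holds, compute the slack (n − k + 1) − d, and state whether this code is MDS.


Singleton RHS = n − k + 1 = 12, slack = 0, bound satisfied, MDS.

Singleton bound: d ≤ n − k + 1.
Here n = 17, k = 6, so n − k + 1 = 12.
Given d = 12, check d ≤ 12: YES.
Slack = (n − k + 1) − d = 0.
The code is MDS (slack = 0).
Description: the claimed parameters are [17, 6, 12]_16; such a code would be MDS (meets Singleton bound).


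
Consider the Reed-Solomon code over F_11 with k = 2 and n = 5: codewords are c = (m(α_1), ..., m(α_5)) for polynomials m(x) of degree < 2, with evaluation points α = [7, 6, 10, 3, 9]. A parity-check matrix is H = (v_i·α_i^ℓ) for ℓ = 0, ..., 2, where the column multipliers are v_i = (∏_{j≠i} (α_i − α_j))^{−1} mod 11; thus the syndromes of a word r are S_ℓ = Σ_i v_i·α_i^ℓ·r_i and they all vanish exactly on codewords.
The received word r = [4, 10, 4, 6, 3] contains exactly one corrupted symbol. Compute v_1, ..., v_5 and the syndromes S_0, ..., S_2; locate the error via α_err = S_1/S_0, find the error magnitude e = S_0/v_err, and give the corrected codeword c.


S = (1, 10, 1), error at position 3, error magnitude e = 7, c = [4, 10, 8, 6, 3].

Step 1: column multipliers v_i = (∏_{j≠i}(α_i − α_j))^{−1} mod 11.
  i = 1 (α = 7): (7−6)(7−10)(7−3)(7−9) = 1·(−3)·4·(−2) = 24 ≡ 2, so v_1 = 2^{−1} = 6 (mod 11).
  i = 2 (α = 6): (6−7)(6−10)(6−3)(6−9) = (−1)·(−4)·3·(−3) = −36 ≡ 8, so v_2 = 8^{−1} = 7 (mod 11).
  i = 3 (α = 10): (10−7)(10−6)(10−3)(10−9) = 3·4·7·1 = 84 ≡ 7, so v_3 = 7^{−1} = 8 (mod 11).
  i = 4 (α = 3): (3−7)(3−6)(3−10)(3−9) = (−4)·(−3)·(−7)·(−6) = 504 ≡ 9, so v_4 = 9^{−1} = 5 (mod 11).
  i = 5 (α = 9): (9−7)(9−6)(9−10)(9−3) = 2·3·(−1)·6 = −36 ≡ 8, so v_5 = 8^{−1} = 7 (mod 11).
  v = [6, 7, 8, 5, 7].
Step 2: syndromes of r = [4, 10, 4, 6, 3] (all sums mod 11).
  S_0 = Σ v_i r_i = 6·4 + 7·10 + 8·4 + 5·6 + 7·3 = 177 ≡ 1.
  S_1 = Σ v_i α_i r_i = 6·7·4 + 7·6·10 + 8·10·4 + 5·3·6 + 7·9·3 = 1187 ≡ 10.
  α_i^2 mod 11 = [5, 3, 1, 9, 4].
  S_2 = Σ v_i α_i^2 r_i = 6·5·4 + 7·3·10 + 8·1·4 + 5·9·6 + 7·4·3 = 716 ≡ 1.
  S = (1, 10, 1) ≠ 0, so r is not a codeword (an error is present).
Step 3: locate the error. For a single error e at position i, S_ℓ = v_i·e·α_i^ℓ, so α_err = S_1/S_0.
  S_0^{−1} = 1^{−1} = 1 (mod 11), so α_err = 10·1 = 10 ≡ 10 = α_3. Error position i = 3.
  Consistency check: S_2/S_1 = 1·10 = 10 ≡ 10 = α_err ✓ (single-error assumption holds).
Step 4: error magnitude e = S_0/v_3 = S_0·∏_{j≠3}(α_3 − α_j) = 1·7 = 7 ≡ 7 (mod 11).
Step 5: correct position 3: c_3 = r_3 − e = 4 − 7 ≡ 8 (mod 11). Hence c = [4, 10, 8, 6, 3].
  Check: interpolating c through the α_i gives m(x) = 2 + 5·x (degree < 2) with m(α_i) = c_i for every i, so c is indeed a codeword.
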